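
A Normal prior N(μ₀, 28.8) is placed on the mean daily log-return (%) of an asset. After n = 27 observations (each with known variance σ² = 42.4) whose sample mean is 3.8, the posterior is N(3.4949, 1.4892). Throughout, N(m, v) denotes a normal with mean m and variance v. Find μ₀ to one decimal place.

μ₀ = -2.1

With known observation variance, the Normal–Normal posterior has precision τ_n = τ₀ + n/σ² and mean μ_n = (τ₀μ₀ + (n/σ²)x̄)/τ_n.
Here τ₀ = 1/28.8 = 0.034722 and τ_data = 27/42.4 = 0.636792, so τ_n = 0.671514.
Rearranging for μ₀: μ₀ = (μ_n·τ_n − τ_data·x̄)/τ₀ = (3.4949·0.671514 − 0.636792·3.8) / 0.034722 = -0.072935/0.034722 ≈ -2.1.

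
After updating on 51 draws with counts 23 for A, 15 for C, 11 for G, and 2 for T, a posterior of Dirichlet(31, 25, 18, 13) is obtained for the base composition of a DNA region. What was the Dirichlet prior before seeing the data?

For a Dirichlet(α) prior with multinomial counts c, the posterior is Dirichlet(α + c) componentwise.
Subtract each count from the matching posterior parameter: 31−23=8, 25−15=10, 18−11=7, 13−2=11.

Dirichlet(8, 10, 7, 11)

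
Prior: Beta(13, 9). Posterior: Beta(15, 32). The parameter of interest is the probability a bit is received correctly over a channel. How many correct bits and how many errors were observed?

2 correct bits and 23 errors

Under Beta–binomial conjugacy the posterior parameters are (a+s, b+f).
Match parameters: s=15−13=2, f=32−9=23.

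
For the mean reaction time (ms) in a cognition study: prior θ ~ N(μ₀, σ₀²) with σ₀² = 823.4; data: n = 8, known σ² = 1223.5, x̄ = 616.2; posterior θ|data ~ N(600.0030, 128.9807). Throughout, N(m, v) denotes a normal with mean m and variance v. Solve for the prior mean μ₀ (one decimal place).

The posterior mean is a precision-weighted average: μ_n = (τ₀μ₀ + τ_data·x̄)/(τ₀+τ_data), with τ₀=1/σ₀² and τ_data=n/σ².
Here τ₀ = 1/823.4 = 0.001214 and τ_data = 8/1223.5 = 0.006539, so τ_n = 0.007753.
Rearranging for μ₀: μ₀ = (μ_n·τ_n − τ_data·x̄)/τ₀ = (600.0030·0.007753 − 0.006539·616.2) / 0.001214 = 0.622491/0.001214 ≈ 512.8.

μ₀ = 512.8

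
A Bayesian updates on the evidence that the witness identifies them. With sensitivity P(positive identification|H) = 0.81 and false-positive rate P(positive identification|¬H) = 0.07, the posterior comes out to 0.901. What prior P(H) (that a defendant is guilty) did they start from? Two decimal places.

In odds form, posterior odds = prior odds × likelihood ratio, so prior odds = posterior odds ÷ LR.
Posterior odds = 0.901/(1−0.901) = 9.1010. LR = 0.81/0.07 = 11.5714.
Prior odds = 9.1010/11.5714 = 0.7865, so P(H) = 0.7865/(1+0.7865) ≈ 0.44.

P(H) = 0.44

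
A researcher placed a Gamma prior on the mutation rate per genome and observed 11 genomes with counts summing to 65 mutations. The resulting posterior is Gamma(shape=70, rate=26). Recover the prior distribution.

Gamma(shape=5, rate=15)

Gamma–Poisson conjugacy: posterior shape = α + Σxᵢ, posterior rate = β + n.
So α = 70 − 65 = 5 and β = 26 − 11 = 15.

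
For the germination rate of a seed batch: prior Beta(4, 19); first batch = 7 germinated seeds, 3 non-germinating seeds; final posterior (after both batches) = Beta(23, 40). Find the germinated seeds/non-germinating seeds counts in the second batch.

12 germinated seeds and 18 non-germinating seeds

Sequential conjugate updates are equivalent to a single update on the pooled data, so total successes = posterior α − prior α and total failures = posterior β − prior β.
Total across both batches: 23−4=19 germinated seeds, 40−19=21 non-germinating seeds.
Subtract the first batch: 19−7=12 germinated seeds and 21−3=18 non-germinating seeds.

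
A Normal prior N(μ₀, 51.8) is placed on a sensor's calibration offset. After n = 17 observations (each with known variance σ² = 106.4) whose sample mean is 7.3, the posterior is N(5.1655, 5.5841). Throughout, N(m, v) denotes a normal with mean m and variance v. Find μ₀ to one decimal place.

With known observation variance, the Normal–Normal posterior has precision τ_n = τ₀ + n/σ² and mean μ_n = (τ₀μ₀ + (n/σ²)x̄)/τ_n.
Here τ₀ = 1/51.8 = 0.019305 and τ_data = 17/106.4 = 0.159774, so τ_n = 0.179079.
Rearranging for μ₀: μ₀ = (μ_n·τ_n − τ_data·x̄)/τ₀ = (5.1655·0.179079 − 0.159774·7.3) / 0.019305 = -0.241318/0.019305 ≈ -12.5.

μ₀ = -12.5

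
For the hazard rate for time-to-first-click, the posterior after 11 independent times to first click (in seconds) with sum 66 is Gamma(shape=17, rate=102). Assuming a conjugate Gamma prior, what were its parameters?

For an exponential likelihood with a Gamma(α, β) prior on the rate, n observations with total T give posterior Gamma(α+n, β+T).
So α = 17 − 11 = 6 and β = 102 − 66 = 36.

Gamma(shape=6, rate=36)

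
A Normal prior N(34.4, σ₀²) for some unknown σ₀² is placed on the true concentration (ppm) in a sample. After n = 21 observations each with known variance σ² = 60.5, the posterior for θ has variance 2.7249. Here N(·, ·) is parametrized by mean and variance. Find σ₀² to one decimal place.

σ₀² = 50.3

For the Normal–Normal model with known σ², precisions add: τ_n = τ₀ + n/σ².
So 1/σ₀² = 1/2.7249 − 21/60.5 = 0.366986 − 0.347107 = 0.019879.
Hence σ₀² = 1/0.019879 ≈ 50.3.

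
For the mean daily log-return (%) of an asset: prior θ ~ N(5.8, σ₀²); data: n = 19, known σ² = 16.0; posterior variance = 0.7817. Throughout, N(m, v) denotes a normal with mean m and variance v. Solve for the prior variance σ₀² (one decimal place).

σ₀² = 10.9

For the Normal–Normal model with known σ², precisions add: τ_n = τ₀ + n/σ².
So 1/σ₀² = 1/0.7817 − 19/16.0 = 1.279263 − 1.187500 = 0.091763.
Hence σ₀² = 1/0.091763 ≈ 10.9.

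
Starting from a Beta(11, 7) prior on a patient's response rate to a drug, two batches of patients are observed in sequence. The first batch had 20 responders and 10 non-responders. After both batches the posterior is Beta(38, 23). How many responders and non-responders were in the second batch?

Sequential conjugate updates are equivalent to a single update on the pooled data, so total successes = posterior α − prior α and total failures = posterior β − prior β.
Total across both batches: 38−11=27 responders, 23−7=16 non-responders.
Subtract the first batch: 27−20=7 responders and 16−10=6 non-responders.

7 responders and 6 non-responders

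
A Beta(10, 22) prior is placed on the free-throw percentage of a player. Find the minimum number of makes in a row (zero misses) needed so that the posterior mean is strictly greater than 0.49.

k = 12

After k makes and 0 misses the posterior is Beta(10+k, 22), with mean (10+k)/(10+22+k).
Set (10+k)/(32+k) > 0.49 and solve: k > (0.49·32 − 10)/(1 − 0.49) = 11.137.
The smallest integer exceeding 11.137 is 12, and checking k=12: (22)/(44) = 0.5000 > 0.49.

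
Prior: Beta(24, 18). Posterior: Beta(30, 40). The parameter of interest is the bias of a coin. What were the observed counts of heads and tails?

Beta is conjugate to the binomial likelihood: posterior = Beta(a+s, b+f).
Match parameters: s=30−24=6, f=40−18=22.

6 heads and 22 tails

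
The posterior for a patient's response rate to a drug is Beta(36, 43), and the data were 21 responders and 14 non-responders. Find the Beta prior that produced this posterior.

Beta(15, 29)

Under Beta–binomial conjugacy the posterior parameters are (α+s, β+f).
So α = 36 − 21 = 15 and β = 43 − 14 = 29.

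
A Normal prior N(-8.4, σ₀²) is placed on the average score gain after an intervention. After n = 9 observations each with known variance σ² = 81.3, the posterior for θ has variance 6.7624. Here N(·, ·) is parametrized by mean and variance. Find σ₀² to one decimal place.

For the Normal–Normal model with known σ², precisions add: τ_n = τ₀ + n/σ².
So 1/σ₀² = 1/6.7624 − 9/81.3 = 0.147876 − 0.110701 = 0.037175.
Hence σ₀² = 1/0.037175 ≈ 26.9.

σ₀² = 26.9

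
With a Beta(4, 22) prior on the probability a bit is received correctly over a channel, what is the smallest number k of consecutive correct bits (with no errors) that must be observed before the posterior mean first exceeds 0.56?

k = 25

After k correct bits and 0 errors the posterior is Beta(4+k, 22), with mean (4+k)/(4+22+k).
Set (4+k)/(26+k) > 0.56 and solve: k > (0.56·26 − 4)/(1 − 0.56) = 24.000.
The smallest integer exceeding 24.000 is 25.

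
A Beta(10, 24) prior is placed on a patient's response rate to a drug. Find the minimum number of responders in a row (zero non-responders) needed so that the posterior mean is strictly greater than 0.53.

k = 18

After k responders and 0 non-responders the posterior is Beta(10+k, 24), with mean (10+k)/(10+24+k).
Set (10+k)/(34+k) > 0.53 and solve: k > (0.53·34 − 10)/(1 − 0.53) = 17.064.
The smallest integer exceeding 17.064 is 18.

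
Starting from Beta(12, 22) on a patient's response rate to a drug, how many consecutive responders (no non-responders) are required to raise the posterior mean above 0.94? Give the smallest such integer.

k = 333

After k responders and 0 non-responders the posterior is Beta(12+k, 22), with mean (12+k)/(12+22+k).
Set (12+k)/(34+k) > 0.94 and solve: k > (0.94·34 − 12)/(1 − 0.94) = 332.667.
The smallest integer exceeding 332.667 is 333.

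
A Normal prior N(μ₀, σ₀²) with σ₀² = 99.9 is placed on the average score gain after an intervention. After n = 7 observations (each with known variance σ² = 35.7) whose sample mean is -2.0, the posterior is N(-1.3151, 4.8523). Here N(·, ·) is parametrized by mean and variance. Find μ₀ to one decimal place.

μ₀ = 12.1

With known observation variance, the Normal–Normal posterior has precision τ_n = τ₀ + n/σ² and mean μ_n = (τ₀μ₀ + (n/σ²)x̄)/τ_n.
Here τ₀ = 1/99.9 = 0.010010 and τ_data = 7/35.7 = 0.196078, so τ_n = 0.206088.
Rearranging for μ₀: μ₀ = (μ_n·τ_n − τ_data·x̄)/τ₀ = (-1.3151·0.206088 − 0.196078·-2.0) / 0.010010 = 0.121130/0.010010 ≈ 12.1.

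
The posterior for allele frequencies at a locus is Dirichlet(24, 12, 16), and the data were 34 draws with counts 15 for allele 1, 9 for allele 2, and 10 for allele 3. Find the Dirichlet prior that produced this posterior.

For a Dirichlet(α) prior with multinomial counts c, the posterior is Dirichlet(α + c) componentwise.
Subtract each count from the matching posterior parameter: 24−15=9, 12−9=3, 16−10=6.

Dirichlet(9, 3, 6)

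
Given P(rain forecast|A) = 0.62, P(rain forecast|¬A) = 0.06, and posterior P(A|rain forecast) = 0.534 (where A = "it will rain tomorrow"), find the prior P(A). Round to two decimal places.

In odds form, posterior odds = prior odds × likelihood ratio, so prior odds = posterior odds ÷ LR.
Posterior odds = 0.534/(1−0.534) = 1.1459. LR = 0.62/0.06 = 10.3333.
Prior odds = 1.1459/10.3333 = 0.1109, so P(A) = 0.1109/(1+0.1109) ≈ 0.10.

P(A) = 0.10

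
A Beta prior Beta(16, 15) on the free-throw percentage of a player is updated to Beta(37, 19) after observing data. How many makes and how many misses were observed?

21 makes and 4 misses

Beta is conjugate to the binomial likelihood: posterior = Beta(a+s, b+f).
Match parameters: s=37−16=21, f=19−15=4.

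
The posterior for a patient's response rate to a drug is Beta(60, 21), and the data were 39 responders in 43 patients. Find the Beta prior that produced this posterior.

Under Beta–binomial conjugacy the posterior parameters are (a+s, b+f).
So a = 60 − 39 = 21 and b = 21 − 4 = 17.

Beta(21, 17)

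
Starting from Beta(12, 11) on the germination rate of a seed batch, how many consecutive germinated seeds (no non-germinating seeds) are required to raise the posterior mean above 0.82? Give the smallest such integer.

k = 39

After k germinated seeds and 0 non-germinating seeds the posterior is Beta(12+k, 11), with mean (12+k)/(12+11+k).
Set (12+k)/(23+k) > 0.82 and solve: k > (0.82·23 − 12)/(1 − 0.82) = 38.111.
The smallest integer exceeding 38.111 is 39.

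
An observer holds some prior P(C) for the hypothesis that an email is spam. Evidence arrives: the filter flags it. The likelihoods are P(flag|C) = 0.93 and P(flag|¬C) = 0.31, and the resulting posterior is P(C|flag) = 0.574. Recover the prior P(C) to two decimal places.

P(C) = 0.31

Bayes' rule in odds form gives O(C|E) = O(C)·[P(E|C)/P(E|¬C)], hence O(C) = O(C|E)/LR.
Posterior odds = 0.574/(1−0.574) = 1.3474. LR = 0.93/0.31 = 3.0000.
Prior odds = 1.3474/3.0000 = 0.4491, so P(C) = 0.4491/(1+0.4491) ≈ 0.31.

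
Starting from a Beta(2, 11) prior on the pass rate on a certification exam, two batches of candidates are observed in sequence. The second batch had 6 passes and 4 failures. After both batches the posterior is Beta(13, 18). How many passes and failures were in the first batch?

Because Beta–binomial updating is additive in the counts, the combined data contributed (α_post−α_prior, β_post−β_prior) successes and failures.
Total across both batches: 13−2=11 passes, 18−11=7 failures.
Subtract the second batch: 11−6=5 passes and 7−4=3 failures.

5 passes and 3 failures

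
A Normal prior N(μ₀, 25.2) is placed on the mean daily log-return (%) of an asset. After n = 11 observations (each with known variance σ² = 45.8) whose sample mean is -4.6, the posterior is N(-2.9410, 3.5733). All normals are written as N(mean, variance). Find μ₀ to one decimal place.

With known observation variance, the Normal–Normal posterior has precision τ_n = τ₀ + n/σ² and mean μ_n = (τ₀μ₀ + (n/σ²)x̄)/τ_n.
Here τ₀ = 1/25.2 = 0.039683 and τ_data = 11/45.8 = 0.240175, so τ_n = 0.279858.
Rearranging for μ₀: μ₀ = (μ_n·τ_n − τ_data·x̄)/τ₀ = (-2.9410·0.279858 − 0.240175·-4.6) / 0.039683 = 0.281743/0.039683 ≈ 7.1.

μ₀ = 7.1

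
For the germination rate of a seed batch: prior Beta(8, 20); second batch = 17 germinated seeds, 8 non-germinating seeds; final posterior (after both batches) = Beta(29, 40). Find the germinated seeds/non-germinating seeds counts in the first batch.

Because Beta–binomial updating is additive in the counts, the combined data contributed (α_post−α_prior, β_post−β_prior) successes and failures.
Total across both batches: 29−8=21 germinated seeds, 40−20=20 non-germinating seeds.
Subtract the second batch: 21−17=4 germinated seeds and 20−8=12 non-germinating seeds.

4 germinated seeds and 12 non-germinating seeds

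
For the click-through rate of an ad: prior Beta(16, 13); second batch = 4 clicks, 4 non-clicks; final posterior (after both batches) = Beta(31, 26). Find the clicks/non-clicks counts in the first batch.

Sequential conjugate updates are equivalent to a single update on the pooled data, so total successes = posterior α − prior α and total failures = posterior β − prior β.
Total across both batches: 31−16=15 clicks, 26−13=13 non-clicks.
Subtract the second batch: 15−4=11 clicks and 13−4=9 non-clicks.

11 clicks and 9 non-clicks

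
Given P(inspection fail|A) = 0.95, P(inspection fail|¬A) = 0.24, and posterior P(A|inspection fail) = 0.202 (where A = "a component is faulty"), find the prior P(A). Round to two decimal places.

Bayes' rule in odds form gives O(A|E) = O(A)·[P(E|A)/P(E|¬A)], hence O(A) = O(A|E)/LR.
Posterior odds = 0.202/(1−0.202) = 0.2531. LR = 0.95/0.24 = 3.9583.
Prior odds = 0.2531/3.9583 = 0.0639, so P(A) = 0.0639/(1+0.0639) ≈ 0.06.

P(A) = 0.06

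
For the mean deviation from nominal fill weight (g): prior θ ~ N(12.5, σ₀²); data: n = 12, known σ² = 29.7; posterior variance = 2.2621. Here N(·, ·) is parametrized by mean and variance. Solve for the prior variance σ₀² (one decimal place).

σ₀² = 26.3

For the Normal–Normal model with known σ², precisions add: τ_n = τ₀ + n/σ².
So 1/σ₀² = 1/2.2621 − 12/29.7 = 0.442067 − 0.404040 = 0.038027.
Hence σ₀² = 1/0.038027 ≈ 26.3.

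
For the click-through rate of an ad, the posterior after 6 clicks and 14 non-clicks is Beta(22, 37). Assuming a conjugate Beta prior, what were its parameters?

A Beta(a, b) prior with s successes and f failures in binomial data gives a Beta(a+s, b+f) posterior.
Subtract the data counts: 22−6=16, 37−14=23.

Beta(16, 23)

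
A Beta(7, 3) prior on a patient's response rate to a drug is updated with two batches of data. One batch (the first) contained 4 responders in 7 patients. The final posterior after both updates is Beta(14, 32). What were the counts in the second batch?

3 responders and 26 non-responders

Sequential conjugate updates are equivalent to a single update on the pooled data, so total successes = posterior α − prior α and total failures = posterior β − prior β.
Total across both batches: 14−7=7 responders, 32−3=29 non-responders.
Subtract the first batch: 7−4=3 responders and 29−3=26 non-responders.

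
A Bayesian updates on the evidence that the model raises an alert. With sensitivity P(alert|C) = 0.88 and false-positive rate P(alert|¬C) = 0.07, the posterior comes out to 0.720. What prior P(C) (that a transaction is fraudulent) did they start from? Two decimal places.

P(C) = 0.17

In odds form, posterior odds = prior odds × likelihood ratio, so prior odds = posterior odds ÷ LR.
Posterior odds = 0.720/(1−0.720) = 2.5714. LR = 0.88/0.07 = 12.5714.
Prior odds = 2.5714/12.5714 = 0.2045, so P(C) = 0.2045/(1+0.2045) ≈ 0.17.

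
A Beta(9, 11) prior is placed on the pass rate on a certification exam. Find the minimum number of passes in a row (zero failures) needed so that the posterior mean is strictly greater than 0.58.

After k passes and 0 failures the posterior is Beta(9+k, 11), with mean (9+k)/(9+11+k).
Set (9+k)/(20+k) > 0.58 and solve: k > (0.58·20 − 9)/(1 − 0.58) = 6.190.
The smallest integer exceeding 6.190 is 7, and checking k=7: (16)/(27) = 0.5926 > 0.58.

k = 7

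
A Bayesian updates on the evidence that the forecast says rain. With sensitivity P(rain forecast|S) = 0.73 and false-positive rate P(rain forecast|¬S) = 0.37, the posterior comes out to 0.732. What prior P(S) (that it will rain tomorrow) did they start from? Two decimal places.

In odds form, posterior odds = prior odds × likelihood ratio, so prior odds = posterior odds ÷ LR.
Posterior odds = 0.732/(1−0.732) = 2.7313. LR = 0.73/0.37 = 1.9730.
Prior odds = 2.7313/1.9730 = 1.3843, so P(S) = 1.3843/(1+1.3843) ≈ 0.58.

P(S) = 0.58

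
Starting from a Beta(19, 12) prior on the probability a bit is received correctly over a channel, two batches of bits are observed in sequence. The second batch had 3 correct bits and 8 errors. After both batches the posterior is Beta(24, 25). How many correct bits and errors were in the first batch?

2 correct bits and 5 errors

Sequential conjugate updates are equivalent to a single update on the pooled data, so total successes = posterior α − prior α and total failures = posterior β − prior β.
Total across both batches: 24−19=5 correct bits, 25−12=13 errors.
Subtract the second batch: 5−3=2 correct bits and 13−8=5 errors.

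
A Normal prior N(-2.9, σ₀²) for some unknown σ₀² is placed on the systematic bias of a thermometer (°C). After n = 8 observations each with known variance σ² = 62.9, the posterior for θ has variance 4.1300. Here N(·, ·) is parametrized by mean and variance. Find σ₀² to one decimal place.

σ₀² = 8.7

Posterior precision equals prior precision plus data precision: 1/σ_n² = 1/σ₀² + n/σ².
So 1/σ₀² = 1/4.1300 − 8/62.9 = 0.242131 − 0.127186 = 0.114945.
Hence σ₀² = 1/0.114945 ≈ 8.7.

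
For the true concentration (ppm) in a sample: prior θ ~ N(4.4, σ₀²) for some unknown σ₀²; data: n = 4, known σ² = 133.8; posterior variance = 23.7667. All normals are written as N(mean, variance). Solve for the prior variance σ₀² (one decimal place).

σ₀² = 82.1

For the Normal–Normal model with known σ², precisions add: τ_n = τ₀ + n/σ².
So 1/σ₀² = 1/23.7667 − 4/133.8 = 0.042076 − 0.029895 = 0.012181.
Hence σ₀² = 1/0.012181 ≈ 82.1.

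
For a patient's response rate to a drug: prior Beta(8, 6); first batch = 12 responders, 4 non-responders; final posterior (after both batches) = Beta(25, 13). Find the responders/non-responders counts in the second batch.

5 responders and 3 non-responders

Because Beta–binomial updating is additive in the counts, the combined data contributed (α_post−α_prior, β_post−β_prior) successes and failures.
Total across both batches: 25−8=17 responders, 13−6=7 non-responders.
Subtract the first batch: 17−12=5 responders and 7−4=3 non-responders.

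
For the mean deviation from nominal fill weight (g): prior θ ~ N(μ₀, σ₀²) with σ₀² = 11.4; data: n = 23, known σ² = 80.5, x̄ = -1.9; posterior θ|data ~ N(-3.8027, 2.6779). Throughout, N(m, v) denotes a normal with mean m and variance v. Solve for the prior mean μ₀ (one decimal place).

μ₀ = -10.0

The posterior mean is a precision-weighted average: μ_n = (τ₀μ₀ + τ_data·x̄)/(τ₀+τ_data), with τ₀=1/σ₀² and τ_data=n/σ².
Here τ₀ = 1/11.4 = 0.087719 and τ_data = 23/80.5 = 0.285714, so τ_n = 0.373433.
Rearranging for μ₀: μ₀ = (μ_n·τ_n − τ_data·x̄)/τ₀ = (-3.8027·0.373433 − 0.285714·-1.9) / 0.087719 = -0.877197/0.087719 ≈ -10.0.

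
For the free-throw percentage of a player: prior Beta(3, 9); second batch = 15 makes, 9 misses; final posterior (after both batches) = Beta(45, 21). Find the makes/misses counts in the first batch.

27 makes and 3 misses

Because Beta–binomial updating is additive in the counts, the combined data contributed (α_post−α_prior, β_post−β_prior) successes and failures.
Total across both batches: 45−3=42 makes, 21−9=12 misses.
Subtract the second batch: 42−15=27 makes and 12−9=3 misses.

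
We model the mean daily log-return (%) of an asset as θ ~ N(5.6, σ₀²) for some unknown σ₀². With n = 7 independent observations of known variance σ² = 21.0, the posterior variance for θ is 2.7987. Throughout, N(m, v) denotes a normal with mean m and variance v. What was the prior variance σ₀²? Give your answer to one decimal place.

σ₀² = 41.7

Posterior precision equals prior precision plus data precision: 1/σ_n² = 1/σ₀² + n/σ².
So 1/σ₀² = 1/2.7987 − 7/21.0 = 0.357309 − 0.333333 = 0.023976.
Hence σ₀² = 1/0.023976 ≈ 41.7.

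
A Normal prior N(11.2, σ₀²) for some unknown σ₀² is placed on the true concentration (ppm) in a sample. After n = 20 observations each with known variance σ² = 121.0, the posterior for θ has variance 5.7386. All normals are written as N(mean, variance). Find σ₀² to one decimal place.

Posterior precision equals prior precision plus data precision: 1/σ_n² = 1/σ₀² + n/σ².
So 1/σ₀² = 1/5.7386 − 20/121.0 = 0.174259 − 0.165289 = 0.008970.
Hence σ₀² = 1/0.008970 ≈ 111.5.

σ₀² = 111.5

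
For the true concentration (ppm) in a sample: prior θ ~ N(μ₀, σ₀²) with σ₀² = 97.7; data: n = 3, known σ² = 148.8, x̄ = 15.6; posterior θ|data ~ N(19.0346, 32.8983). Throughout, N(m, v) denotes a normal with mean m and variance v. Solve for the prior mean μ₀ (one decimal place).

The posterior mean is a precision-weighted average: μ_n = (τ₀μ₀ + τ_data·x̄)/(τ₀+τ_data), with τ₀=1/σ₀² and τ_data=n/σ².
Here τ₀ = 1/97.7 = 0.010235 and τ_data = 3/148.8 = 0.020161, so τ_n = 0.030396.
Rearranging for μ₀: μ₀ = (μ_n·τ_n − τ_data·x̄)/τ₀ = (19.0346·0.030396 − 0.020161·15.6) / 0.010235 = 0.264064/0.010235 ≈ 25.8.

μ₀ = 25.8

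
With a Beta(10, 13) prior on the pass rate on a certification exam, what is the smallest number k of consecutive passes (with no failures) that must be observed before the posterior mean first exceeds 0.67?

After k passes and 0 failures the posterior is Beta(10+k, 13), with mean (10+k)/(10+13+k).
Set (10+k)/(23+k) > 0.67 and solve: k > (0.67·23 − 10)/(1 − 0.67) = 16.394.
The smallest integer exceeding 16.394 is 17.

k = 17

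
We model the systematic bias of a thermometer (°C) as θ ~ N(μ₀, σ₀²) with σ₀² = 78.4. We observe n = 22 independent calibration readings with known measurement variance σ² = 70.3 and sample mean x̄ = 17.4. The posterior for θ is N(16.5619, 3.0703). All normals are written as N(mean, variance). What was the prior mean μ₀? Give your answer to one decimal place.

μ₀ = -4.0

The posterior mean is a precision-weighted average: μ_n = (τ₀μ₀ + τ_data·x̄)/(τ₀+τ_data), with τ₀=1/σ₀² and τ_data=n/σ².
Here τ₀ = 1/78.4 = 0.012755 and τ_data = 22/70.3 = 0.312945, so τ_n = 0.325700.
Rearranging for μ₀: μ₀ = (μ_n·τ_n − τ_data·x̄)/τ₀ = (16.5619·0.325700 − 0.312945·17.4) / 0.012755 = -0.051032/0.012755 ≈ -4.0.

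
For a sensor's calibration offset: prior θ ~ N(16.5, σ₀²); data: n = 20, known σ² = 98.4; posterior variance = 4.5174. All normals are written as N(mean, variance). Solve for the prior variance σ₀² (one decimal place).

For the Normal–Normal model with known σ², precisions add: τ_n = τ₀ + n/σ².
So 1/σ₀² = 1/4.5174 − 20/98.4 = 0.221366 − 0.203252 = 0.018114.
Hence σ₀² = 1/0.018114 ≈ 55.2.

σ₀² = 55.2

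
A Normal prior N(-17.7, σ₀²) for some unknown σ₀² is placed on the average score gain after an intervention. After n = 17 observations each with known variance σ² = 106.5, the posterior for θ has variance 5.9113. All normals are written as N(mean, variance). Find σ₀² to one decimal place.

σ₀² = 104.8

For the Normal–Normal model with known σ², precisions add: τ_n = τ₀ + n/σ².
So 1/σ₀² = 1/5.9113 − 17/106.5 = 0.169168 − 0.159624 = 0.009544.
Hence σ₀² = 1/0.009544 ≈ 104.8.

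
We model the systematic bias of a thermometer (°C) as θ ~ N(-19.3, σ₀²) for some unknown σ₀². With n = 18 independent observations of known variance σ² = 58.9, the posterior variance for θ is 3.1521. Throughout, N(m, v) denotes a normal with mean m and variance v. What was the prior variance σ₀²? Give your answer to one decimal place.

σ₀² = 85.9

Posterior precision equals prior precision plus data precision: 1/σ_n² = 1/σ₀² + n/σ².
So 1/σ₀² = 1/3.1521 − 18/58.9 = 0.317249 − 0.305603 = 0.011646.
Hence σ₀² = 1/0.011646 ≈ 85.9.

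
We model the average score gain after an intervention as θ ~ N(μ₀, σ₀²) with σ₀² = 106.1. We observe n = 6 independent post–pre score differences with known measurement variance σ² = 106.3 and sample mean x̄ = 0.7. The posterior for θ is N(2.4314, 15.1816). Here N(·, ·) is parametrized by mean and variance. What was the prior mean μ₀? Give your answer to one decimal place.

With known observation variance, the Normal–Normal posterior has precision τ_n = τ₀ + n/σ² and mean μ_n = (τ₀μ₀ + (n/σ²)x̄)/τ_n.
Here τ₀ = 1/106.1 = 0.009425 and τ_data = 6/106.3 = 0.056444, so τ_n = 0.065869.
Rearranging for μ₀: μ₀ = (μ_n·τ_n − τ_data·x̄)/τ₀ = (2.4314·0.065869 − 0.056444·0.7) / 0.009425 = 0.120643/0.009425 ≈ 12.8.

μ₀ = 12.8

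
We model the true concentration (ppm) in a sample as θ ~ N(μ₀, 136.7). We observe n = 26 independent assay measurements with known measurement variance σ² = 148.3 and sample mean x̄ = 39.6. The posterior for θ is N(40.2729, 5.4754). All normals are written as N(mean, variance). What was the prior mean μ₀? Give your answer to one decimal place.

μ₀ = 56.4

With known observation variance, the Normal–Normal posterior has precision τ_n = τ₀ + n/σ² and mean μ_n = (τ₀μ₀ + (n/σ²)x̄)/τ_n.
Here τ₀ = 1/136.7 = 0.007315 and τ_data = 26/148.3 = 0.175320, so τ_n = 0.182635.
Rearranging for μ₀: μ₀ = (μ_n·τ_n − τ_data·x̄)/τ₀ = (40.2729·0.182635 − 0.175320·39.6) / 0.007315 = 0.412569/0.007315 ≈ 56.4.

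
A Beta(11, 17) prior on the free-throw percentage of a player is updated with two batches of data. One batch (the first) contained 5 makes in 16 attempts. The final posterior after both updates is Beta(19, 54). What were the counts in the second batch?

Sequential conjugate updates are equivalent to a single update on the pooled data, so total successes = posterior α − prior α and total failures = posterior β − prior β.
Total across both batches: 19−11=8 makes, 54−17=37 misses.
Subtract the first batch: 8−5=3 makes and 37−11=26 misses.

3 makes and 26 misses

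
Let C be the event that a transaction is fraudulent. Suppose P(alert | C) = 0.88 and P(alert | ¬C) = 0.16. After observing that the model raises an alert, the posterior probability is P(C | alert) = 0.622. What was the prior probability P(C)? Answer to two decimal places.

P(C) = 0.23

In odds form, posterior odds = prior odds × likelihood ratio, so prior odds = posterior odds ÷ LR.
Posterior odds = 0.622/(1−0.622) = 1.6455. LR = 0.88/0.16 = 5.5000.
Prior odds = 1.6455/5.5000 = 0.2992, so P(C) = 0.2992/(1+0.2992) ≈ 0.23.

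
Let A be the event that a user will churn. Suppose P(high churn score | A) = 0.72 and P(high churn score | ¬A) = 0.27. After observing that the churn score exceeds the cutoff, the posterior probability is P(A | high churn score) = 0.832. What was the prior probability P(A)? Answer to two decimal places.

P(A) = 0.65

In odds form, posterior odds = prior odds × likelihood ratio, so prior odds = posterior odds ÷ LR.
Posterior odds = 0.832/(1−0.832) = 4.9524. LR = 0.72/0.27 = 2.6667.
Prior odds = 4.9524/2.6667 = 1.8571, so P(A) = 1.8571/(1+1.8571) ≈ 0.65.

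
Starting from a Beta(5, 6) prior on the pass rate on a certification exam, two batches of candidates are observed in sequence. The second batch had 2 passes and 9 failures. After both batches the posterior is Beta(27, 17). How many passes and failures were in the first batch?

20 passes and 2 failures

Sequential conjugate updates are equivalent to a single update on the pooled data, so total successes = posterior α − prior α and total failures = posterior β − prior β.
Total across both batches: 27−5=22 passes, 17−6=11 failures.
Subtract the second batch: 22−2=20 passes and 11−9=2 failures.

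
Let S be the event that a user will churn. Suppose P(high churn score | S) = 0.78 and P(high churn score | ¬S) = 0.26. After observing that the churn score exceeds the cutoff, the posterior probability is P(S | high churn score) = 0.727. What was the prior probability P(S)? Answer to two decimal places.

Bayes' rule in odds form gives O(S|E) = O(S)·[P(E|S)/P(E|¬S)], hence O(S) = O(S|E)/LR.
Posterior odds = 0.727/(1−0.727) = 2.6630. LR = 0.78/0.26 = 3.0000.
Prior odds = 2.6630/3.0000 = 0.8877, so P(S) = 0.8877/(1+0.8877) ≈ 0.47.

P(S) = 0.47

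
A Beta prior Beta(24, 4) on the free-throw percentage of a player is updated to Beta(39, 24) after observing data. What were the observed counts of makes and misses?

15 makes and 20 misses

Under Beta–binomial conjugacy the posterior parameters are (α+s, β+f).
So s = 39 − 24 = 15 and f = 24 − 4 = 20.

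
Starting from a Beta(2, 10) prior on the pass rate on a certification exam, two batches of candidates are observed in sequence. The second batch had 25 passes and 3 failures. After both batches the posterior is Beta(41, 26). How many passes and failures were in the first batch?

14 passes and 13 failures

Sequential conjugate updates are equivalent to a single update on the pooled data, so total successes = posterior α − prior α and total failures = posterior β − prior β.
Total across both batches: 41−2=39 passes, 26−10=16 failures.
Subtract the second batch: 39−25=14 passes and 16−3=13 failures.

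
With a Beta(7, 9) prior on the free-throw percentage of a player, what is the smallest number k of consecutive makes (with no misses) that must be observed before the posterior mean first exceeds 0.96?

k = 210

After k makes and 0 misses the posterior is Beta(7+k, 9), with mean (7+k)/(7+9+k).
Set (7+k)/(16+k) > 0.96 and solve: k > (0.96·16 − 7)/(1 − 0.96) = 209.000.
The smallest integer exceeding 209.000 is 210.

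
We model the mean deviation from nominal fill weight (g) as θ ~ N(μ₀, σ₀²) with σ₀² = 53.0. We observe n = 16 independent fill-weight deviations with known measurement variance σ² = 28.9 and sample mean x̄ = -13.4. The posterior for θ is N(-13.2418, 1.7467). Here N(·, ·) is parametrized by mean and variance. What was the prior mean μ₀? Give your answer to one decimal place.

μ₀ = -8.6

The posterior mean is a precision-weighted average: μ_n = (τ₀μ₀ + τ_data·x̄)/(τ₀+τ_data), with τ₀=1/σ₀² and τ_data=n/σ².
Here τ₀ = 1/53.0 = 0.018868 and τ_data = 16/28.9 = 0.553633, so τ_n = 0.572501.
Rearranging for μ₀: μ₀ = (μ_n·τ_n − τ_data·x̄)/τ₀ = (-13.2418·0.572501 − 0.553633·-13.4) / 0.018868 = -0.162262/0.018868 ≈ -8.6.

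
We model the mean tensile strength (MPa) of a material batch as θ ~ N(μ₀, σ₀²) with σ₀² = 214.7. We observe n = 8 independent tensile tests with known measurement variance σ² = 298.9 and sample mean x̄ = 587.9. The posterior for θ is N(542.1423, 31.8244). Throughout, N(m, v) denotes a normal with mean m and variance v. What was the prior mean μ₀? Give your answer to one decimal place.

μ₀ = 279.2

With known observation variance, the Normal–Normal posterior has precision τ_n = τ₀ + n/σ² and mean μ_n = (τ₀μ₀ + (n/σ²)x̄)/τ_n.
Here τ₀ = 1/214.7 = 0.004658 and τ_data = 8/298.9 = 0.026765, so τ_n = 0.031423.
Rearranging for μ₀: μ₀ = (μ_n·τ_n − τ_data·x̄)/τ₀ = (542.1423·0.031423 − 0.026765·587.9) / 0.004658 = 1.300594/0.004658 ≈ 279.2.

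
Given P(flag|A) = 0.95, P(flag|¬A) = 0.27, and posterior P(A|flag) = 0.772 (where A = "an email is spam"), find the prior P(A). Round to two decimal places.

P(A) = 0.49

In odds form, posterior odds = prior odds × likelihood ratio, so prior odds = posterior odds ÷ LR.
Posterior odds = 0.772/(1−0.772) = 3.3860. LR = 0.95/0.27 = 3.5185.
Prior odds = 3.3860/3.5185 = 0.9623, so P(A) = 0.9623/(1+0.9623) ≈ 0.49.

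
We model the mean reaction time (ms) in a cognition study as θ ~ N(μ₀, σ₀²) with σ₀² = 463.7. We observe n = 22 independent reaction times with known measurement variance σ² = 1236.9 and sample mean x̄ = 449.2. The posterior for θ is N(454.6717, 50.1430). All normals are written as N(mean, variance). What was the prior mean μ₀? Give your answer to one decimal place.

μ₀ = 499.8

The posterior mean is a precision-weighted average: μ_n = (τ₀μ₀ + τ_data·x̄)/(τ₀+τ_data), with τ₀=1/σ₀² and τ_data=n/σ².
Here τ₀ = 1/463.7 = 0.002157 and τ_data = 22/1236.9 = 0.017786, so τ_n = 0.019943.
Rearranging for μ₀: μ₀ = (μ_n·τ_n − τ_data·x̄)/τ₀ = (454.6717·0.019943 − 0.017786·449.2) / 0.002157 = 1.078047/0.002157 ≈ 499.8.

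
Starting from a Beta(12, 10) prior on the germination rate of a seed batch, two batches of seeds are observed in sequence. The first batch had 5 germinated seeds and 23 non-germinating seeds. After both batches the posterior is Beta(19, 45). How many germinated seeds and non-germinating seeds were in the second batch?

2 germinated seeds and 12 non-germinating seeds

Sequential conjugate updates are equivalent to a single update on the pooled data, so total successes = posterior α − prior α and total failures = posterior β − prior β.
Total across both batches: 19−12=7 germinated seeds, 45−10=35 non-germinating seeds.
Subtract the first batch: 7−5=2 germinated seeds and 35−23=12 non-germinating seeds.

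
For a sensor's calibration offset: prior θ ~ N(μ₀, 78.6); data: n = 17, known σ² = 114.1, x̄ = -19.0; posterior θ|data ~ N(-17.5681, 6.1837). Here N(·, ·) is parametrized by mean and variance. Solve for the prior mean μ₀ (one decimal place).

The posterior mean is a precision-weighted average: μ_n = (τ₀μ₀ + τ_data·x̄)/(τ₀+τ_data), with τ₀=1/σ₀² and τ_data=n/σ².
Here τ₀ = 1/78.6 = 0.012723 and τ_data = 17/114.1 = 0.148992, so τ_n = 0.161715.
Rearranging for μ₀: μ₀ = (μ_n·τ_n − τ_data·x̄)/τ₀ = (-17.5681·0.161715 − 0.148992·-19.0) / 0.012723 = -0.010177/0.012723 ≈ -0.8.

μ₀ = -0.8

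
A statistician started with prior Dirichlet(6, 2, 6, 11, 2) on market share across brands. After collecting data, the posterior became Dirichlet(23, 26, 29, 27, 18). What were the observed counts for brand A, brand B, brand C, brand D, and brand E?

For a Dirichlet(α) prior with multinomial counts c, the posterior is Dirichlet(α + c) componentwise.
Counts are posterior − prior componentwise: 23−6=17, 26−2=24, 29−6=23, 27−11=16, 18−2=16.

counts (17, 24, 23, 16, 16)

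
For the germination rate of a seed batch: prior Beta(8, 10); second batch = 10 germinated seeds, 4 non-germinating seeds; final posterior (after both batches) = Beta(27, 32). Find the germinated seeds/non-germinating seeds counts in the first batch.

9 germinated seeds and 18 non-germinating seeds

Because Beta–binomial updating is additive in the counts, the combined data contributed (α_post−α_prior, β_post−β_prior) successes and failures.
Total across both batches: 27−8=19 germinated seeds, 32−10=22 non-germinating seeds.
Subtract the second batch: 19−10=9 germinated seeds and 22−4=18 non-germinating seeds.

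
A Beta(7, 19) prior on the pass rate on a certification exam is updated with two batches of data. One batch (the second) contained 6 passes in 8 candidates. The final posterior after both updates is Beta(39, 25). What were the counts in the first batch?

Because Beta–binomial updating is additive in the counts, the combined data contributed (α_post−α_prior, β_post−β_prior) successes and failures.
Total across both batches: 39−7=32 passes, 25−19=6 failures.
Subtract the second batch: 32−6=26 passes and 6−2=4 failures.

26 passes and 4 failures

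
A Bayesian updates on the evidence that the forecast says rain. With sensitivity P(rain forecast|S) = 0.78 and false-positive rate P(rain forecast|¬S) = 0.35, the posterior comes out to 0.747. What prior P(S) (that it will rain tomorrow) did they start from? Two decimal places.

In odds form, posterior odds = prior odds × likelihood ratio, so prior odds = posterior odds ÷ LR.
Posterior odds = 0.747/(1−0.747) = 2.9526. LR = 0.78/0.35 = 2.2286.
Prior odds = 2.9526/2.2286 = 1.3249, so P(S) = 1.3249/(1+1.3249) ≈ 0.57.

P(S) = 0.57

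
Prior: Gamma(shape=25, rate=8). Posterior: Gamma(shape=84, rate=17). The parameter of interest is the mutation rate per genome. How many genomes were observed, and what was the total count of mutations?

n = 9 genomes with total 59 mutations

A Gamma(α, β) prior (rate parametrization) on a Poisson rate with n observations summing to S gives posterior Gamma(α+S, β+n).
Matching: Σxᵢ = 84 − 25 = 59 and n = 17 − 8 = 9.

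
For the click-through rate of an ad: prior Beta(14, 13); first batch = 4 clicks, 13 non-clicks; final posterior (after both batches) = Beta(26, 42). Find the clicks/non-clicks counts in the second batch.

Because Beta–binomial updating is additive in the counts, the combined data contributed (α_post−α_prior, β_post−β_prior) successes and failures.
Total across both batches: 26−14=12 clicks, 42−13=29 non-clicks.
Subtract the first batch: 12−4=8 clicks and 29−13=16 non-clicks.

8 clicks and 16 non-clicks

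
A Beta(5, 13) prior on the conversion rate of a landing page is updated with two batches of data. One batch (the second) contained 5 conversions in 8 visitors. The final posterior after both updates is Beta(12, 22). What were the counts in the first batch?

2 conversions and 6 bounces

Because Beta–binomial updating is additive in the counts, the combined data contributed (α_post−α_prior, β_post−β_prior) successes and failures.
Total across both batches: 12−5=7 conversions, 22−13=9 bounces.
Subtract the second batch: 7−5=2 conversions and 9−3=6 bounces.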